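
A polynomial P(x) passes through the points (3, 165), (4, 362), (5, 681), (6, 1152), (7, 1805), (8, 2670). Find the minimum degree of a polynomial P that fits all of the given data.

3

Forward differences of the values at x = 3, 4, 5, 6, 7, 8:
  P  : 165  362  681  1152  1805  2670
  Δ  : 197  319  471  653  865
  Δ^2: 122  152  182  212
  Δ^3: 30  30  30
  Δ^4: 0  0
  Δ^5: 0
The third differences are constant (30) and nonzero, while all higher differences vanish, so the minimal degree is 3.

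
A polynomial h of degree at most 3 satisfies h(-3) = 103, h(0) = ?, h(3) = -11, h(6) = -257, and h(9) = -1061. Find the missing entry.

1

On equispaced nodes a degree-3 polynomial has vanishing fourth forward difference, so
  h(-3) - 4·h(0) + 6·h(3) - 4·h(6) + h(9) = 0.
Substituting the known values and solving for h(0):
  -4·h(0) = -4
  h(0) = 1.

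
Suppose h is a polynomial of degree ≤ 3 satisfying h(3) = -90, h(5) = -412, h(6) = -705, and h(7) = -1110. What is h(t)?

Write h(t) = at^3 + bt^2 + ct + d. Substituting each data point gives a linear system:
  27a + 9b + 3c + d = -90
  125a + 25b + 5c + d = -412
  216a + 36b + 6c + d = -705
  343a + 49b + 7c + d = -1110
Solving the system yields a = -3, b = -2, c = 2, d = 3.
So h(t) = -3t^3 - 2t^2 + 2t + 3.
Check: h(3) = -90. ✓

h(t) = -3t^3 - 2t^2 + 2t + 3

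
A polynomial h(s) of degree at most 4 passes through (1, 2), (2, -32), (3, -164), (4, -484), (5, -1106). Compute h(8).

-6284

Write h(s) = as^4 + bs^3 + cs^2 + ds + e. Substituting each data point gives a linear system:
  a + b + c + d + e = 2
  16a + 8b + 4c + 2d + e = -32
  81a + 27b + 9c + 3d + e = -164
  256a + 64b + 16c + 4d + e = -484
  625a + 125b + 25c + 5d + e = -1106
Solving the system yields a = -1, b = -5, c = 6, d = -2, e = 4.
So h(s) = -s⁴ - 5s³ + 6s² - 2s + 4.
Then h(8) = -6284.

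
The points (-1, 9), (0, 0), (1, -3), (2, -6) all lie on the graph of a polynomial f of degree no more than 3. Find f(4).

Write f(x) = ax^3 + bx^2 + cx + d. Substituting each data point gives a linear system:
  -a + b - c + d = 9
  d = 0
  a + b + c + d = -3
  8a + 4b + 2c + d = -6
Solving the system yields a = -1, b = 3, c = -5, d = 0.
So f(x) = -x³ + 3x² - 5x.
Then f(4) = -36.

-36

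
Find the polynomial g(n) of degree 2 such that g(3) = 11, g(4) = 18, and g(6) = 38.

g(n) = n^2 + 2

Write g(n) = an^2 + bn + c. Substituting each data point gives a linear system:
  9a + 3b + c = 11
  16a + 4b + c = 18
  36a + 6b + c = 38
Solving the system yields a = 1, b = 0, c = 2.
So g(n) = n² + 2.
Check: g(6) = 38. ✓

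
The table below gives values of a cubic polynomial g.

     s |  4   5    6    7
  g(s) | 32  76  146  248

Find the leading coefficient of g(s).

1

Write g(s) = as^3 + bs^2 + cs + d. Substituting each data point gives a linear system:
  64a + 16b + 4c + d = 32
  125a + 25b + 5c + d = 76
  216a + 36b + 6c + d = 146
  343a + 49b + 7c + d = 248
Solving the system yields a = 1, b = -2, c = 1, d = -4.
So g(s) = s^3 - 2s^2 + s - 4.
The leading coefficient is 1.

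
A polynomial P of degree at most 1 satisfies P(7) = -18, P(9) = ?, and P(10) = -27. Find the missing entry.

The 2 known points determine the degree-1 polynomial uniquely.
Write P(u) = au + b. Substituting each data point gives a linear system:
  7a + b = -18
  10a + b = -27
Solving the system yields a = -3, b = 3.
So P(u) = -3u + 3.
Then P(9) = -24.

-24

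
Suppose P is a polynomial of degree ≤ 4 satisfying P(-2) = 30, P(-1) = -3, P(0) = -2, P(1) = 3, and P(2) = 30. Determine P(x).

Write P(x) = ax^4 + bx^3 + cx^2 + dx + e. Substituting each data point gives a linear system:
  16a - 8b + 4c - 2d + e = 30
  a - b + c - d + e = -3
  e = -2
  a + b + c + d + e = 3
  16a + 8b + 4c + 2d + e = 30
Solving the system yields a = 2, b = -1, c = 0, d = 4, e = -2.
So P(x) = 2x^4 - x^3 + 4x - 2.
Check: P(2) = 30. ✓

P(x) = 2x^4 - x^3 + 4x - 2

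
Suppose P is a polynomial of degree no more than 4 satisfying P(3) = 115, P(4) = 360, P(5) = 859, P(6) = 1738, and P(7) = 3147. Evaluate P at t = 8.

5260

Forward differences of the values at t = 3, 4, 5, 6, 7:
  P  : 115  360  859  1738  3147
  Δ  : 245  499  879  1409
  Δ^2: 254  380  530
  Δ^3: 126  150
  Δ^4: 24
The fourth differences are constant, confirming degree 4.
Interpolating (Newton forward form) and evaluating at t = 8 gives P(8) = 5260.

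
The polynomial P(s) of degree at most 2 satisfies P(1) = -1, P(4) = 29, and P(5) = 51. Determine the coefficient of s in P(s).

-5

Write P(s) = as^2 + bs + c. Substituting each data point gives a linear system:
  a + b + c = -1
  16a + 4b + c = 29
  25a + 5b + c = 51
Solving the system yields a = 3, b = -5, c = 1.
So P(s) = 3s² - 5s + 1.
The coefficient of s is -5.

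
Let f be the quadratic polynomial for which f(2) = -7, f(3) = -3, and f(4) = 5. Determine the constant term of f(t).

-3

Write f(t) = at^2 + bt + c. Substituting each data point gives a linear system:
  4a + 2b + c = -7
  9a + 3b + c = -3
  16a + 4b + c = 5
Solving the system yields a = 2, b = -6, c = -3.
So f(t) = 2t^2 - 6t - 3.
The constant term is -3.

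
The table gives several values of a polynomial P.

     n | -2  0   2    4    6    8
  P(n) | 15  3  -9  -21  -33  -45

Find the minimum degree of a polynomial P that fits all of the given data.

1

Forward differences of the values at n = -2, 0, 2, 4, 6, 8:
  P  : 15  3  -9  -21  -33  -45
  Δ  : -12  -12  -12  -12  -12
  Δ^2: 0  0  0  0
  Δ^3: 0  0  0
  Δ^4: 0  0
  Δ^5: 0
The first differences are constant (-12) and nonzero, while all higher differences vanish, so the minimal degree is 1.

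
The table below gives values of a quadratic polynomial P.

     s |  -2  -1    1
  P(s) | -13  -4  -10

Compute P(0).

Write P(s) = as^2 + bs + c. Substituting each data point gives a linear system:
  4a - 2b + c = -13
  a - b + c = -4
  a + b + c = -10
Solving the system yields a = -4, b = -3, c = -3.
So P(s) = -4s^2 - 3s - 3.
Then P(0) = -3.

-3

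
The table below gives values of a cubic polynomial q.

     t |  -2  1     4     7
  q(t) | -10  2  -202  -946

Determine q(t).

Using the Lagrange interpolation formula with nodes -2, 1, 4, 7:
  L_0(t) = (t - 1)(t - 4)(t - 7) / -162
  L_1(t) = (t + 2)(t - 4)(t - 7) / 54
  L_2(t) = (t + 2)(t - 1)(t - 7) / -54
  L_3(t) = (t + 2)(t - 1)(t - 4) / 162
Then q(t) = -10·L_0(t) + 2·L_1(t) - 202·L_2(t) - 946·L_3(t).
Expanding and collecting terms gives q(t) = -2t^3 - 6t^2 + 4t + 6.
Check: q(4) = -202. ✓

q(t) = -2t^3 - 6t^2 + 4t + 6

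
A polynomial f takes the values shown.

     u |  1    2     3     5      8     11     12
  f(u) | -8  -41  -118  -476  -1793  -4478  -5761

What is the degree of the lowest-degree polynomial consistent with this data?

3

Divided differences on the nodes 1, 2, 3, 5, 8, 11, 12:
  order 0: -8  -41  -118  -476  -1793  -4478  -5761
  order 1: -33  -77  -179  -439  -895  -1283
  order 2: -22  -34  -52  -76  -97
  order 3: -3  -3  -3  -3
  order 4: 0  0  0
  order 5: 0  0
  order 6: 0
The order-3 divided differences are all -3 (nonzero) and every higher order vanishes, so the data lies on a polynomial of degree exactly 3.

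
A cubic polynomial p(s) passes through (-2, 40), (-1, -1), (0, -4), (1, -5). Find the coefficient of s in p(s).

4

Write p(s) = as^3 + bs^2 + cs + d. Substituting each data point gives a linear system:
  -8a + 4b - 2c + d = 40
  -a + b - c + d = -1
  d = -4
  a + b + c + d = -5
Solving the system yields a = -6, b = 1, c = 4, d = -4.
So p(s) = -6s^3 + s^2 + 4s - 4.
The coefficient of s is 4.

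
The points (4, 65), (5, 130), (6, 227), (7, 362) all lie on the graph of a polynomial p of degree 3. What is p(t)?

p(t) = t^3 + t^2 - 5t + 5

Write p(t) = at^3 + bt^2 + ct + d. Substituting each data point gives a linear system:
  64a + 16b + 4c + d = 65
  125a + 25b + 5c + d = 130
  216a + 36b + 6c + d = 227
  343a + 49b + 7c + d = 362
Solving the system yields a = 1, b = 1, c = -5, d = 5.
So p(t) = t^3 + t^2 - 5t + 5.
Check: p(7) = 362. ✓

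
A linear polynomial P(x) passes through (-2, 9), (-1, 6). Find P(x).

Write P(x) = ax + b. Substituting each data point gives a linear system:
  -2a + b = 9
  -a + b = 6
Solving the system yields a = -3, b = 3.
So P(x) = -3x + 3.
Check: P(-1) = 6. ✓

P(x) = -3x + 3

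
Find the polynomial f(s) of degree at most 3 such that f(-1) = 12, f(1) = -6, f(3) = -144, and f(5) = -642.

f(s) = -5s^3 - 4s + 3

Write f(s) = as^3 + bs^2 + cs + d. Substituting each data point gives a linear system:
  -a + b - c + d = 12
  a + b + c + d = -6
  27a + 9b + 3c + d = -144
  125a + 25b + 5c + d = -642
Solving the system yields a = -5, b = 0, c = -4, d = 3.
So f(s) = -5s^3 - 4s + 3.
Check: f(3) = -144. ✓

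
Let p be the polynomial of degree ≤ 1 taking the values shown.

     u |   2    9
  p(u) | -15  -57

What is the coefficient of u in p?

Write p(u) = au + b. Substituting each data point gives a linear system:
  2a + b = -15
  9a + b = -57
Solving the system yields a = -6, b = -3.
So p(u) = -6u - 3.
The leading coefficient is -6.

-6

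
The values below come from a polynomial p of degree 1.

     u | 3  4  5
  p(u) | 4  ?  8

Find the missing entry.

The 2 known points determine the degree-1 polynomial uniquely.
Write p(u) = au + b. Substituting each data point gives a linear system:
  3a + b = 4
  5a + b = 8
Solving the system yields a = 2, b = -2.
So p(u) = 2u - 2.
Then p(4) = 6.

6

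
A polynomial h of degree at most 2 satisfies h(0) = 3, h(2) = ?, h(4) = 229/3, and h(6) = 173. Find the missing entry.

59/3

The 3 known points determine the degree-2 polynomial uniquely.
Write h(x) = ax^2 + bx + c. Substituting each data point gives a linear system:
  c = 3
  16a + 4b + c = 229/3
  36a + 6b + c = 173
Solving the system yields a = 5, b = -5/3, c = 3.
So h(x) = 5x^2 - (5/3)x + 3.
Then h(2) = 59/3.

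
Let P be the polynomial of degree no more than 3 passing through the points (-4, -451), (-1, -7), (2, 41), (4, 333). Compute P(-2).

Using the Lagrange interpolation formula with nodes -4, -1, 2, 4:
  L_0(t) = (t + 1)(t - 2)(t - 4) / -144
  L_1(t) = (t + 4)(t - 2)(t - 4) / 45
  L_2(t) = (t + 4)(t + 1)(t - 4) / -36
  L_3(t) = (t + 4)(t + 1)(t - 2) / 80
Then P(t) = -451·L_0(t) - 7·L_1(t) + 41·L_2(t) + 333·L_3(t).
Expanding and collecting terms gives P(t) = 6t³ - 4t² + 2t + 5.
Evaluating at t = -2: P(-2) = -63.

-63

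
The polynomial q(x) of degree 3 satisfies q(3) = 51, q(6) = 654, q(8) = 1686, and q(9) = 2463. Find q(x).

q(x) = 4x^3 - 5x^2 - 6x + 6

Using the Lagrange interpolation formula with nodes 3, 6, 8, 9:
  L_0(x) = (x - 6)(x - 8)(x - 9) / -90
  L_1(x) = (x - 3)(x - 8)(x - 9) / 18
  L_2(x) = (x - 3)(x - 6)(x - 9) / -10
  L_3(x) = (x - 3)(x - 6)(x - 8) / 18
Then q(x) = 51·L_0(x) + 654·L_1(x) + 1686·L_2(x) + 2463·L_3(x).
Expanding and collecting terms gives q(x) = 4x^3 - 5x^2 - 6x + 6.
Check: q(9) = 2463. ✓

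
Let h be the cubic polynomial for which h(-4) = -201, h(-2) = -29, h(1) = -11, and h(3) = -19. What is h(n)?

h(n) = 2n^3 - 6n^2 - 6n - 1

Using the Lagrange interpolation formula with nodes -4, -2, 1, 3:
  L_0(n) = (n + 2)(n - 1)(n - 3) / -70
  L_1(n) = (n + 4)(n - 1)(n - 3) / 30
  L_2(n) = (n + 4)(n + 2)(n - 3) / -30
  L_3(n) = (n + 4)(n + 2)(n - 1) / 70
Then h(n) = -201·L_0(n) - 29·L_1(n) - 11·L_2(n) - 19·L_3(n).
Expanding and collecting terms gives h(n) = 2n^3 - 6n^2 - 6n - 1.
Check: h(1) = -11. ✓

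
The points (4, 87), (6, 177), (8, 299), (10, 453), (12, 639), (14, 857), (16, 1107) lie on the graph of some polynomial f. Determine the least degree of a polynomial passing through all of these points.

2

Forward differences of the values at t = 4, 6, 8, 10, 12, 14, 16:
  f  : 87  177  299  453  639  857  1107
  Δ  : 90  122  154  186  218  250
  Δ^2: 32  32  32  32  32
  Δ^3: 0  0  0  0
  Δ^4: 0  0  0
  Δ^5: 0  0
  Δ^6: 0
The second differences are constant (32) and nonzero, while all higher differences vanish, so the minimal degree is 2.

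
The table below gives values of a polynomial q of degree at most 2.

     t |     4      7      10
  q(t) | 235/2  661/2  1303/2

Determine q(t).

q(t) = 6t^2 + 5t + 3/2

Write q(t) = at^2 + bt + c. Substituting each data point gives a linear system:
  16a + 4b + c = 235/2
  49a + 7b + c = 661/2
  100a + 10b + c = 1303/2
Solving the system yields a = 6, b = 5, c = 3/2.
So q(t) = 6t^2 + 5t + 3/2.
Check: q(10) = 1303/2. ✓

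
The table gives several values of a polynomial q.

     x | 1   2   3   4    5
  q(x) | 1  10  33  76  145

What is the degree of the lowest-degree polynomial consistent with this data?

Forward differences of the values at x = 1, 2, 3, 4, 5:
  q  : 1  10  33  76  145
  Δ  : 9  23  43  69
  Δ^2: 14  20  26
  Δ^3: 6  6
  Δ^4: 0
The third differences are constant (6) and nonzero, while all higher differences vanish, so the minimal degree is 3.

3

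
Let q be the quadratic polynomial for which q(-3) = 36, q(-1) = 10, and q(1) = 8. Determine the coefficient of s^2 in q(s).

3

Write q(s) = as^2 + bs + c. Substituting each data point gives a linear system:
  9a - 3b + c = 36
  a - b + c = 10
  a + b + c = 8
Solving the system yields a = 3, b = -1, c = 6.
So q(s) = 3s^2 - s + 6.
The leading coefficient is 3.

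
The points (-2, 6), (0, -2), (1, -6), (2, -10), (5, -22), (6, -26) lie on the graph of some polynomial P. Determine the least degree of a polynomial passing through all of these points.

Divided differences on the nodes -2, 0, 1, 2, 5, 6:
  order 0: 6  -2  -6  -10  -22  -26
  order 1: -4  -4  -4  -4  -4
  order 2: 0  0  0  0
  order 3: 0  0  0
  order 4: 0  0
  order 5: 0
The order-1 divided differences are all -4 (nonzero) and every higher order vanishes, so the data lies on a polynomial of degree exactly 1.

1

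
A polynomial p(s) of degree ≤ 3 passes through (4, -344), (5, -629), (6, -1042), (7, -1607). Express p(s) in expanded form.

p(s) = -4s^3 - 4s^2 - 5s - 4

Write p(s) = as^3 + bs^2 + cs + d. Substituting each data point gives a linear system:
  64a + 16b + 4c + d = -344
  125a + 25b + 5c + d = -629
  216a + 36b + 6c + d = -1042
  343a + 49b + 7c + d = -1607
Solving the system yields a = -4, b = -4, c = -5, d = -4.
So p(s) = -4s³ - 4s² - 5s - 4.
Check: p(5) = -629. ✓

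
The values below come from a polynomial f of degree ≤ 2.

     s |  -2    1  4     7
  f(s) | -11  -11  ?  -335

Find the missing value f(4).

On equispaced nodes a degree-2 polynomial has vanishing third forward difference, so
  - f(-2) + 3·f(1) - 3·f(4) + f(7) = 0.
Substituting the known values and solving for f(4):
  -3·f(4) = 357
  f(4) = -119.

-119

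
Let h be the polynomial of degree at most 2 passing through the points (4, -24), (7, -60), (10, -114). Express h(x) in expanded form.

Write h(x) = ax^2 + bx + c. Substituting each data point gives a linear system:
  16a + 4b + c = -24
  49a + 7b + c = -60
  100a + 10b + c = -114
Solving the system yields a = -1, b = -1, c = -4.
So h(x) = -x² - x - 4.
Check: h(7) = -60. ✓

h(x) = -x^2 - x - 4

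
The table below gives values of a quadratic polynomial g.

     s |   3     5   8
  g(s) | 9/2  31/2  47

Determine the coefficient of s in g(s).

-5/2

Write g(s) = as^2 + bs + c. Substituting each data point gives a linear system:
  9a + 3b + c = 9/2
  25a + 5b + c = 31/2
  64a + 8b + c = 47
Solving the system yields a = 1, b = -5/2, c = 3.
So g(s) = s^2 - (5/2)s + 3.
The coefficient of s is -5/2.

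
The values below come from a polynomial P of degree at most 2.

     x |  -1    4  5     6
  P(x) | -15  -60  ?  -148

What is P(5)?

-99

The 3 known points determine the degree-2 polynomial uniquely.
Write P(x) = ax^2 + bx + c. Substituting each data point gives a linear system:
  a - b + c = -15
  16a + 4b + c = -60
  36a + 6b + c = -148
Solving the system yields a = -5, b = 6, c = -4.
So P(x) = -5x^2 + 6x - 4.
Then P(5) = -99.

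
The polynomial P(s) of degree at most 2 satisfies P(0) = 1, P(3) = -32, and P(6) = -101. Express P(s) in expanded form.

Write P(s) = as^2 + bs + c. Substituting each data point gives a linear system:
  c = 1
  9a + 3b + c = -32
  36a + 6b + c = -101
Solving the system yields a = -2, b = -5, c = 1.
So P(s) = -2s^2 - 5s + 1.
Check: P(6) = -101. ✓

P(s) = -2s^2 - 5s + 1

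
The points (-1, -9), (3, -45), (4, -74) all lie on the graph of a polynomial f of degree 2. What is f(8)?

-270

Using the Lagrange interpolation formula with nodes -1, 3, 4:
  L_0(s) = (s - 3)(s - 4) / 20
  L_1(s) = (s + 1)(s - 4) / -4
  L_2(s) = (s + 1)(s - 3) / 5
Then f(s) = -9·L_0(s) - 45·L_1(s) - 74·L_2(s).
Expanding and collecting terms gives f(s) = -4s^2 - s - 6.
Evaluating at s = 8: f(8) = -270.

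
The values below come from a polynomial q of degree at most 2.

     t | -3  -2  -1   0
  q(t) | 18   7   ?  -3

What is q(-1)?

0

On equispaced nodes a degree-2 polynomial has vanishing third forward difference, so
  - q(-3) + 3·q(-2) - 3·q(-1) + q(0) = 0.
Substituting the known values and solving for q(-1):
  -3·q(-1) = 0
  q(-1) = 0.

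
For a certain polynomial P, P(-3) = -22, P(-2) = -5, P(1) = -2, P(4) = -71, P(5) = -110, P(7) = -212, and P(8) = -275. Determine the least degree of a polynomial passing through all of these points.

2

Divided differences on the nodes -3, -2, 1, 4, 5, 7, 8:
  order 0: -22  -5  -2  -71  -110  -212  -275
  order 1: 17  1  -23  -39  -51  -63
  order 2: -4  -4  -4  -4  -4
  order 3: 0  0  0  0
  order 4: 0  0  0
  order 5: 0  0
  order 6: 0
The order-2 divided differences are all -4 (nonzero) and every higher order vanishes, so the data lies on a polynomial of degree exactly 2.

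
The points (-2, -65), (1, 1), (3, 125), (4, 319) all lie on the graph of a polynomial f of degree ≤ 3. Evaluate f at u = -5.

-851

Write f(u) = au^3 + bu^2 + cu + d. Substituting each data point gives a linear system:
  -8a + 4b - 2c + d = -65
  a + b + c + d = 1
  27a + 9b + 3c + d = 125
  64a + 16b + 4c + d = 319
Solving the system yields a = 6, b = -4, c = 0, d = -1.
So f(u) = 6u³ - 4u² - 1.
Then f(-5) = -851.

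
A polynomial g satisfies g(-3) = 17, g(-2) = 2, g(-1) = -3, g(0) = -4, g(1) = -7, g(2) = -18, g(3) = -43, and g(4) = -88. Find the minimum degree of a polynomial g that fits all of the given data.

3

Forward differences of the values at s = -3, -2, -1, 0, 1, 2, 3, 4:
  g  : 17  2  -3  -4  -7  -18  -43  -88
  Δ  : -15  -5  -1  -3  -11  -25  -45
  Δ^2: 10  4  -2  -8  -14  -20
  Δ^3: -6  -6  -6  -6  -6
  Δ^4: 0  0  0  0
  Δ^5: 0  0  0
  Δ^6: 0  0
  Δ^7: 0
The third differences are constant (-6) and nonzero, while all higher differences vanish, so the minimal degree is 3.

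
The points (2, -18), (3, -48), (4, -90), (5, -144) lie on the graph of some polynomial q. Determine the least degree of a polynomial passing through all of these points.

2

Forward differences of the values at n = 2, 3, 4, 5:
  q  : -18  -48  -90  -144
  Δ  : -30  -42  -54
  Δ^2: -12  -12
  Δ^3: 0
The second differences are constant (-12) and nonzero, while all higher differences vanish, so the minimal degree is 2.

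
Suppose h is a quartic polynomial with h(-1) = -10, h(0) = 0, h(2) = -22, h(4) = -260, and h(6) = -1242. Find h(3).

Write h(u) = au^4 + bu^3 + cu^2 + du + e. Substituting each data point gives a linear system:
  a - b + c - d + e = -10
  e = 0
  16a + 8b + 4c + 2d + e = -22
  256a + 64b + 16c + 4d + e = -260
  1296a + 216b + 36c + 6d + e = -1242
Solving the system yields a = -1, b = 1, c = -5, d = 3, e = 0.
So h(u) = -u^4 + u^3 - 5u^2 + 3u.
Then h(3) = -90.

-90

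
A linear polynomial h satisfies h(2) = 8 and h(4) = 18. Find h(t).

Using the Lagrange interpolation formula with nodes 2, 4:
  L_0(t) = (t - 4) / -2
  L_1(t) = (t - 2) / 2
Then h(t) = 8·L_0(t) + 18·L_1(t).
Expanding and collecting terms gives h(t) = 5t - 2.
Check: h(4) = 18. ✓

h(t) = 5t - 2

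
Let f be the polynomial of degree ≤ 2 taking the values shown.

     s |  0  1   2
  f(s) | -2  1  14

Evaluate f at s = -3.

Forward differences of the values at s = 0, 1, 2:
  f  : -2  1  14
  Δ  : 3  13
  Δ^2: 10
The second differences are constant, confirming degree 2.
Interpolating (Newton forward form) and evaluating at s = -3 gives f(-3) = 49.

49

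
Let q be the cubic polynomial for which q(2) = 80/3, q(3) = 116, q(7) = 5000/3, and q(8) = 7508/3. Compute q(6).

1040

Using the Lagrange interpolation formula with nodes 2, 3, 7, 8:
  L_0(u) = (u - 3)(u - 7)(u - 8) / -30
  L_1(u) = (u - 2)(u - 7)(u - 8) / 20
  L_2(u) = (u - 2)(u - 3)(u - 8) / -20
  L_3(u) = (u - 2)(u - 3)(u - 7) / 30
Then q(u) = 80/3·L_0(u) + 116·L_1(u) + 5000/3·L_2(u) + 7508/3·L_3(u).
Expanding and collecting terms gives q(u) = 5u³ - (1/3)u² - 4u - 4.
Evaluating at u = 6: q(6) = 1040.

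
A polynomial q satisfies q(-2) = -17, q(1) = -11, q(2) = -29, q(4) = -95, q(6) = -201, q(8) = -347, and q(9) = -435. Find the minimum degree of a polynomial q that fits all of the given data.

Divided differences on the nodes -2, 1, 2, 4, 6, 8, 9:
  order 0: -17  -11  -29  -95  -201  -347  -435
  order 1: 2  -18  -33  -53  -73  -88
  order 2: -5  -5  -5  -5  -5
  order 3: 0  0  0  0
  order 4: 0  0  0
  order 5: 0  0
  order 6: 0
The order-2 divided differences are all -5 (nonzero) and every higher order vanishes, so the data lies on a polynomial of degree exactly 2.

2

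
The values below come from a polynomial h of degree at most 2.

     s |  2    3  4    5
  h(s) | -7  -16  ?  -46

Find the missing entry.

The 3 known points determine the degree-2 polynomial uniquely.
Write h(s) = as^2 + bs + c. Substituting each data point gives a linear system:
  4a + 2b + c = -7
  9a + 3b + c = -16
  25a + 5b + c = -46
Solving the system yields a = -2, b = 1, c = -1.
So h(s) = -2s² + s - 1.
Then h(4) = -29.

-29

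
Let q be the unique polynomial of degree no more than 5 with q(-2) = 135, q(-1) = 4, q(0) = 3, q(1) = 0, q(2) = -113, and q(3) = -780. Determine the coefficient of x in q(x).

6

Write q(x) = ax^5 + bx^4 + cx^3 + dx^2 + ex + k. Substituting each data point gives a linear system:
  -32a + 16b - 8c + 4d - 2e + k = 135
  -a + b - c + d - e + k = 4
  k = 3
  a + b + c + d + e + k = 0
  32a + 16b + 8c + 4d + 2e + k = -113
  243a + 81b + 27c + 9d + 3e + k = -780
Solving the system yields a = -3, b = 1, c = -5, d = -2, e = 6, k = 3.
So q(x) = -3x⁵ + x⁴ - 5x³ - 2x² + 6x + 3.
The coefficient of x is 6.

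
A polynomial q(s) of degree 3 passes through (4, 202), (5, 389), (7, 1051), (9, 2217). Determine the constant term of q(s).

-6

Write q(s) = as^3 + bs^2 + cs + d. Substituting each data point gives a linear system:
  64a + 16b + 4c + d = 202
  125a + 25b + 5c + d = 389
  343a + 49b + 7c + d = 1051
  729a + 81b + 9c + d = 2217
Solving the system yields a = 3, b = 0, c = 4, d = -6.
So q(s) = 3s^3 + 4s - 6.
The constant term is -6.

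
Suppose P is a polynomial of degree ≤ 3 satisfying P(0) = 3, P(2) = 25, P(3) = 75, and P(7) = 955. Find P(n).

P(n) = 3n^3 - 2n^2 + 3n + 3

Using the Lagrange interpolation formula with nodes 0, 2, 3, 7:
  L_0(n) = (n - 2)(n - 3)(n - 7) / -42
  L_1(n) = n(n - 3)(n - 7) / 10
  L_2(n) = n(n - 2)(n - 7) / -12
  L_3(n) = n(n - 2)(n - 3) / 140
Then P(n) = 3·L_0(n) + 25·L_1(n) + 75·L_2(n) + 955·L_3(n).
Expanding and collecting terms gives P(n) = 3n^3 - 2n^2 + 3n + 3.
Check: P(7) = 955. ✓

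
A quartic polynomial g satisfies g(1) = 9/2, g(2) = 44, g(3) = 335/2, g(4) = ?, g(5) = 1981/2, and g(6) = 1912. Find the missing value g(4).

The 5 known points determine the degree-4 polynomial uniquely.
Write g(s) = as^4 + bs^3 + cs^2 + ds + e. Substituting each data point gives a linear system:
  a + b + c + d + e = 9/2
  16a + 8b + 4c + 2d + e = 44
  81a + 27b + 9c + 3d + e = 335/2
  625a + 125b + 25c + 5d + e = 1981/2
  1296a + 216b + 36c + 6d + e = 1912
Solving the system yields a = 1, b = 5/2, c = 2, d = 1, e = -2.
So g(s) = s⁴ + (5/2)s³ + 2s² + s - 2.
Then g(4) = 450.

450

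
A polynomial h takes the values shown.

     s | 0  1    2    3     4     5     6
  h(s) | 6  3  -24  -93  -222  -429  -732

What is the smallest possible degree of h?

Forward differences of the values at s = 0, 1, 2, 3, 4, 5, 6:
  h  : 6  3  -24  -93  -222  -429  -732
  Δ  : -3  -27  -69  -129  -207  -303
  Δ^2: -24  -42  -60  -78  -96
  Δ^3: -18  -18  -18  -18
  Δ^4: 0  0  0
  Δ^5: 0  0
  Δ^6: 0
The third differences are constant (-18) and nonzero, while all higher differences vanish, so the minimal degree is 3.

3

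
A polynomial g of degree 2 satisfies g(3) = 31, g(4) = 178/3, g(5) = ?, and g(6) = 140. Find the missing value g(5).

287/3

The 3 known points determine the degree-2 polynomial uniquely.
Write g(s) = as^2 + bs + c. Substituting each data point gives a linear system:
  9a + 3b + c = 31
  16a + 4b + c = 178/3
  36a + 6b + c = 140
Solving the system yields a = 4, b = 1/3, c = -6.
So g(s) = 4s^2 + (1/3)s - 6.
Then g(5) = 287/3.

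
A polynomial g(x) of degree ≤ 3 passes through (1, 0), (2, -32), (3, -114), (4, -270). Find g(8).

Write g(x) = ax^3 + bx^2 + cx + d. Substituting each data point gives a linear system:
  a + b + c + d = 0
  8a + 4b + 2c + d = -32
  27a + 9b + 3c + d = -114
  64a + 16b + 4c + d = -270
Solving the system yields a = -4, b = -1, c = -1, d = 6.
So g(x) = -4x^3 - x^2 - x + 6.
Then g(8) = -2114.

-2114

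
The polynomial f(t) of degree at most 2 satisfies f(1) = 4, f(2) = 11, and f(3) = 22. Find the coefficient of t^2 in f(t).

2

Write f(t) = at^2 + bt + c. Substituting each data point gives a linear system:
  a + b + c = 4
  4a + 2b + c = 11
  9a + 3b + c = 22
Solving the system yields a = 2, b = 1, c = 1.
So f(t) = 2t^2 + t + 1.
The leading coefficient is 2.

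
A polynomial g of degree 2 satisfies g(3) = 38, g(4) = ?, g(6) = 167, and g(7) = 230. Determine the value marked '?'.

71

The 3 known points determine the degree-2 polynomial uniquely.
Write g(u) = au^2 + bu + c. Substituting each data point gives a linear system:
  9a + 3b + c = 38
  36a + 6b + c = 167
  49a + 7b + c = 230
Solving the system yields a = 5, b = -2, c = -1.
So g(u) = 5u² - 2u - 1.
Then g(4) = 71.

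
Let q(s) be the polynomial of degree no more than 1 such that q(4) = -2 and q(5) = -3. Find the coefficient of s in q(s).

-1

Write q(s) = as + b. Substituting each data point gives a linear system:
  4a + b = -2
  5a + b = -3
Solving the system yields a = -1, b = 2.
So q(s) = -s + 2.
The leading coefficient is -1.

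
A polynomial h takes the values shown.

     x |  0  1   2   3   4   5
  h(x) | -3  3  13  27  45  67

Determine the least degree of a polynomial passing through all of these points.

Forward differences of the values at x = 0, 1, 2, 3, 4, 5:
  h  : -3  3  13  27  45  67
  Δ  : 6  10  14  18  22
  Δ^2: 4  4  4  4
  Δ^3: 0  0  0
  Δ^4: 0  0
  Δ^5: 0
The second differences are constant (4) and nonzero, while all higher differences vanish, so the minimal degree is 2.

2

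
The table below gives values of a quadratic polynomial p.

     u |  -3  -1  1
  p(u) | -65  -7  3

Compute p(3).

-35

Write p(u) = au^2 + bu + c. Substituting each data point gives a linear system:
  9a - 3b + c = -65
  a - b + c = -7
  a + b + c = 3
Solving the system yields a = -6, b = 5, c = 4.
So p(u) = -6u^2 + 5u + 4.
Then p(3) = -35.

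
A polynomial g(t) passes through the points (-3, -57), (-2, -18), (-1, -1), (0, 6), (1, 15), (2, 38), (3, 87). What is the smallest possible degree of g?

Forward differences of the values at t = -3, -2, -1, 0, 1, 2, 3:
  g  : -57  -18  -1  6  15  38  87
  Δ  : 39  17  7  9  23  49
  Δ^2: -22  -10  2  14  26
  Δ^3: 12  12  12  12
  Δ^4: 0  0  0
  Δ^5: 0  0
  Δ^6: 0
The third differences are constant (12) and nonzero, while all higher differences vanish, so the minimal degree is 3.

3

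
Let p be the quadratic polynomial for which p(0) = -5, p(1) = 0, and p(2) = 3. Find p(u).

p(u) = -u^2 + 6u - 5

Using the Lagrange interpolation formula with nodes 0, 1, 2:
  L_0(u) = (u - 1)(u - 2) / 2
  L_1(u) = u(u - 2) / -1
  L_2(u) = u(u - 1) / 2
Then p(u) = -5·L_0(u) + 0·L_1(u) + 3·L_2(u).
Expanding and collecting terms gives p(u) = -u^2 + 6u - 5.
Check: p(2) = 3. ✓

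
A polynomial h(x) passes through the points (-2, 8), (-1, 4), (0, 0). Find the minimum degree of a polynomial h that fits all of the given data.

Forward differences of the values at x = -2, -1, 0:
  h  : 8  4  0
  Δ  : -4  -4
  Δ^2: 0
The first differences are constant (-4) and nonzero, while all higher differences vanish, so the minimal degree is 1.

1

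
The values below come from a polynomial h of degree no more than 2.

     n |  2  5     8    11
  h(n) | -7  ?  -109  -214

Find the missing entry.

-40

On equispaced nodes a degree-2 polynomial has vanishing third forward difference, so
  - h(2) + 3·h(5) - 3·h(8) + h(11) = 0.
Substituting the known values and solving for h(5):
  3·h(5) = -120
  h(5) = -40.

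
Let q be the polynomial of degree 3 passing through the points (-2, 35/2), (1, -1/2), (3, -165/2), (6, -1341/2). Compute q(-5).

Using the Lagrange interpolation formula with nodes -2, 1, 3, 6:
  L_0(u) = (u - 1)(u - 3)(u - 6) / -120
  L_1(u) = (u + 2)(u - 3)(u - 6) / 30
  L_2(u) = (u + 2)(u - 1)(u - 6) / -30
  L_3(u) = (u + 2)(u - 1)(u - 3) / 120
Then q(u) = 35/2·L_0(u) - 1/2·L_1(u) - 165/2·L_2(u) - 1341/2·L_3(u).
Expanding and collecting terms gives q(u) = -3u^3 - u^2 + 2u + 3/2.
Evaluating at u = -5: q(-5) = 683/2.

683/2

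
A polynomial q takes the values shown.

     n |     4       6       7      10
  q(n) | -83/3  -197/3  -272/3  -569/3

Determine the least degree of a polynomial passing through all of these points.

2

Divided differences on the nodes 4, 6, 7, 10:
  order 0: -83/3  -197/3  -272/3  -569/3
  order 1: -19  -25  -33
  order 2: -2  -2
  order 3: 0
The order-2 divided differences are all -2 (nonzero) and every higher order vanishes, so the data lies on a polynomial of degree exactly 2.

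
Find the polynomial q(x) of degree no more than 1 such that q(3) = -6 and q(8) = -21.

q(x) = -3x + 3

Using the Lagrange interpolation formula with nodes 3, 8:
  L_0(x) = (x - 8) / -5
  L_1(x) = (x - 3) / 5
Then q(x) = -6·L_0(x) - 21·L_1(x).
Expanding and collecting terms gives q(x) = -3x + 3.
Check: q(8) = -21. ✓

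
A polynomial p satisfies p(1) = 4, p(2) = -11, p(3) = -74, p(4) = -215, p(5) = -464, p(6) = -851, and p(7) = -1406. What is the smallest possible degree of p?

Forward differences of the values at t = 1, 2, 3, 4, 5, 6, 7:
  p  : 4  -11  -74  -215  -464  -851  -1406
  Δ  : -15  -63  -141  -249  -387  -555
  Δ^2: -48  -78  -108  -138  -168
  Δ^3: -30  -30  -30  -30
  Δ^4: 0  0  0
  Δ^5: 0  0
  Δ^6: 0
The third differences are constant (-30) and nonzero, while all higher differences vanish, so the minimal degree is 3.

3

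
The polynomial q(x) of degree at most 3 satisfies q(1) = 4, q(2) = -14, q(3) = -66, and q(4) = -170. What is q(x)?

Using the Lagrange interpolation formula with nodes 1, 2, 3, 4:
  L_0(x) = (x - 2)(x - 3)(x - 4) / -6
  L_1(x) = (x - 1)(x - 3)(x - 4) / 2
  L_2(x) = (x - 1)(x - 2)(x - 4) / -2
  L_3(x) = (x - 1)(x - 2)(x - 3) / 6
Then q(x) = 4·L_0(x) - 14·L_1(x) - 66·L_2(x) - 170·L_3(x).
Expanding and collecting terms gives q(x) = -3x³ + x² + 6.
Check: q(4) = -170. ✓

q(x) = -3x^3 + x^2 + 6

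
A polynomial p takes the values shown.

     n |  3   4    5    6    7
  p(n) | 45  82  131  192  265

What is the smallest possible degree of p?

2

Forward differences of the values at n = 3, 4, 5, 6, 7:
  p  : 45  82  131  192  265
  Δ  : 37  49  61  73
  Δ^2: 12  12  12
  Δ^3: 0  0
  Δ^4: 0
The second differences are constant (12) and nonzero, while all higher differences vanish, so the minimal degree is 2.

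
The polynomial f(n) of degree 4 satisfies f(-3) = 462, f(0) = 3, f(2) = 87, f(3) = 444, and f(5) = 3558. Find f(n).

f(n) = 6n^4 - n^3 - 4n^2 + 6n + 3

Write f(n) = an^4 + bn^3 + cn^2 + dn + e. Substituting each data point gives a linear system:
  81a - 27b + 9c - 3d + e = 462
  e = 3
  16a + 8b + 4c + 2d + e = 87
  81a + 27b + 9c + 3d + e = 444
  625a + 125b + 25c + 5d + e = 3558
Solving the system yields a = 6, b = -1, c = -4, d = 6, e = 3.
So f(n) = 6n⁴ - n³ - 4n² + 6n + 3.
Check: f(5) = 3558. ✓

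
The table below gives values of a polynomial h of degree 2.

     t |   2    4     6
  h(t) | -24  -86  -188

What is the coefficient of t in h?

-1

Write h(t) = at^2 + bt + c. Substituting each data point gives a linear system:
  4a + 2b + c = -24
  16a + 4b + c = -86
  36a + 6b + c = -188
Solving the system yields a = -5, b = -1, c = -2.
So h(t) = -5t^2 - t - 2.
The coefficient of t is -1.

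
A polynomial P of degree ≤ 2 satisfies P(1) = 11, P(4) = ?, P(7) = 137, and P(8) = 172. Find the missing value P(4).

The 3 known points determine the degree-2 polynomial uniquely.
Write P(x) = ax^2 + bx + c. Substituting each data point gives a linear system:
  a + b + c = 11
  49a + 7b + c = 137
  64a + 8b + c = 172
Solving the system yields a = 2, b = 5, c = 4.
So P(x) = 2x² + 5x + 4.
Then P(4) = 56.

56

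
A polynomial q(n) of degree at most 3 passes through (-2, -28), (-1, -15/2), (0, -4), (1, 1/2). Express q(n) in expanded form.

q(n) = 3n^3 + (1/2)n^2 + n - 4

Write q(n) = an^3 + bn^2 + cn + d. Substituting each data point gives a linear system:
  -8a + 4b - 2c + d = -28
  -a + b - c + d = -15/2
  d = -4
  a + b + c + d = 1/2
Solving the system yields a = 3, b = 1/2, c = 1, d = -4.
So q(n) = 3n^3 + (1/2)n^2 + n - 4.
Check: q(-1) = -15/2. ✓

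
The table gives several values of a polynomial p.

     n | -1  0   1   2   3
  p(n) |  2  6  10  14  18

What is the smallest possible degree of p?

1

Forward differences of the values at n = -1, 0, 1, 2, 3:
  p  : 2  6  10  14  18
  Δ  : 4  4  4  4
  Δ^2: 0  0  0
  Δ^3: 0  0
  Δ^4: 0
The first differences are constant (4) and nonzero, while all higher differences vanish, so the minimal degree is 1.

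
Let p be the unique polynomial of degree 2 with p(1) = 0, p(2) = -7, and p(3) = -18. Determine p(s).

p(s) = -2s^2 - s + 3

Write p(s) = as^2 + bs + c. Substituting each data point gives a linear system:
  a + b + c = 0
  4a + 2b + c = -7
  9a + 3b + c = -18
Solving the system yields a = -2, b = -1, c = 3.
So p(s) = -2s² - s + 3.
Check: p(1) = 0. ✓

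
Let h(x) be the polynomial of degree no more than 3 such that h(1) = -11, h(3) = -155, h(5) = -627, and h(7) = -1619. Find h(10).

Write h(x) = ax^3 + bx^2 + cx + d. Substituting each data point gives a linear system:
  a + b + c + d = -11
  27a + 9b + 3c + d = -155
  125a + 25b + 5c + d = -627
  343a + 49b + 7c + d = -1619
Solving the system yields a = -4, b = -5, c = 0, d = -2.
So h(x) = -4x³ - 5x² - 2.
Then h(10) = -4502.

-4502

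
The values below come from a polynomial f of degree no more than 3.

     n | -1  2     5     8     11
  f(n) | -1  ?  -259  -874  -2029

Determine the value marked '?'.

On equispaced nodes a degree-3 polynomial has vanishing fourth forward difference, so
  f(-1) - 4·f(2) + 6·f(5) - 4·f(8) + f(11) = 0.
Substituting the known values and solving for f(2):
  -4·f(2) = 88
  f(2) = -22.

-22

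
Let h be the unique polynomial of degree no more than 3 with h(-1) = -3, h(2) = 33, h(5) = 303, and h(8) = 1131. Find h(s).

h(s) = 2s^3 + s^2 + 5s + 3

Write h(s) = as^3 + bs^2 + cs + d. Substituting each data point gives a linear system:
  -a + b - c + d = -3
  8a + 4b + 2c + d = 33
  125a + 25b + 5c + d = 303
  512a + 64b + 8c + d = 1131
Solving the system yields a = 2, b = 1, c = 5, d = 3.
So h(s) = 2s³ + s² + 5s + 3.
Check: h(-1) = -3. ✓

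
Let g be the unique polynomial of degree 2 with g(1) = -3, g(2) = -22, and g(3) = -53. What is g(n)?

Write g(n) = an^2 + bn + c. Substituting each data point gives a linear system:
  a + b + c = -3
  4a + 2b + c = -22
  9a + 3b + c = -53
Solving the system yields a = -6, b = -1, c = 4.
So g(n) = -6n² - n + 4.
Check: g(3) = -53. ✓

g(n) = -6n^2 - n + 4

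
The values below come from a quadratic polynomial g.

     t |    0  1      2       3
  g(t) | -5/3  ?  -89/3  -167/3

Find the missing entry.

The 3 known points determine the degree-2 polynomial uniquely.
Write g(t) = at^2 + bt + c. Substituting each data point gives a linear system:
  c = -5/3
  4a + 2b + c = -89/3
  9a + 3b + c = -167/3
Solving the system yields a = -4, b = -6, c = -5/3.
So g(t) = -4t² - 6t - 5/3.
Then g(1) = -35/3.

-35/3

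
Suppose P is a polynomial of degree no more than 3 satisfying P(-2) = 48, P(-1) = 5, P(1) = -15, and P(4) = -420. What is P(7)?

-2139

Write P(s) = as^3 + bs^2 + cs + d. Substituting each data point gives a linear system:
  -8a + 4b - 2c + d = 48
  -a + b - c + d = 5
  a + b + c + d = -15
  64a + 16b + 4c + d = -420
Solving the system yields a = -6, b = -1, c = -4, d = -4.
So P(s) = -6s³ - s² - 4s - 4.
Then P(7) = -2139.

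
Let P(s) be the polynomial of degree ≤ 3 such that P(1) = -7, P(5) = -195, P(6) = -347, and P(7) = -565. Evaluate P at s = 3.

-41

Using the Lagrange interpolation formula with nodes 1, 5, 6, 7:
  L_0(s) = (s - 5)(s - 6)(s - 7) / -120
  L_1(s) = (s - 1)(s - 6)(s - 7) / 8
  L_2(s) = (s - 1)(s - 5)(s - 7) / -5
  L_3(s) = (s - 1)(s - 5)(s - 6) / 12
Then P(s) = -7·L_0(s) - 195·L_1(s) - 347·L_2(s) - 565·L_3(s).
Expanding and collecting terms gives P(s) = -2s³ + 3s² - 3s - 5.
Evaluating at s = 3: P(3) = -41.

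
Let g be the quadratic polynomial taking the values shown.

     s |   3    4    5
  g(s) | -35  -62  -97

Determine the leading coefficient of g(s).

Write g(s) = as^2 + bs + c. Substituting each data point gives a linear system:
  9a + 3b + c = -35
  16a + 4b + c = -62
  25a + 5b + c = -97
Solving the system yields a = -4, b = 1, c = -2.
So g(s) = -4s^2 + s - 2.
The leading coefficient is -4.

-4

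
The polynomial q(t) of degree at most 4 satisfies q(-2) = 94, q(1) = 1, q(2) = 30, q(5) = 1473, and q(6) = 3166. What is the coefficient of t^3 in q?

-4

Write q(t) = at^4 + bt^3 + ct^2 + dt + e. Substituting each data point gives a linear system:
  16a - 8b + 4c - 2d + e = 94
  a + b + c + d + e = 1
  16a + 8b + 4c + 2d + e = 30
  625a + 125b + 25c + 5d + e = 1473
  1296a + 216b + 36c + 6d + e = 3166
Solving the system yields a = 3, b = -4, c = 4, d = 0, e = -2.
So q(t) = 3t^4 - 4t^3 + 4t^2 - 2.
The coefficient of t^3 is -4.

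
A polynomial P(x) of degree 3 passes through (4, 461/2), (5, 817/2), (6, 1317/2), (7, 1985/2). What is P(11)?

Using the Lagrange interpolation formula with nodes 4, 5, 6, 7:
  L_0(x) = (x - 5)(x - 6)(x - 7) / -6
  L_1(x) = (x - 4)(x - 6)(x - 7) / 2
  L_2(x) = (x - 4)(x - 5)(x - 7) / -2
  L_3(x) = (x - 4)(x - 5)(x - 6) / 6
Then P(x) = 461/2·L_0(x) + 817/2·L_1(x) + 1317/2·L_2(x) + 1985/2·L_3(x).
Expanding and collecting terms gives P(x) = 2x^3 + 6x^2 + 2x - 3/2.
Evaluating at x = 11: P(11) = 6817/2.

6817/2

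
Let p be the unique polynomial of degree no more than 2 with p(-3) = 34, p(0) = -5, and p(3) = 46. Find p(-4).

67

Forward differences of the values at n = -3, 0, 3:
  p  : 34  -5  46
  Δ  : -39  51
  Δ^2: 90
The second differences are constant, confirming degree 2.
Interpolating (Newton forward form) and evaluating at n = -4 gives p(-4) = 67.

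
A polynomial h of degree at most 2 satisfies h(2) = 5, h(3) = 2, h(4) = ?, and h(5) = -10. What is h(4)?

The 3 known points determine the degree-2 polynomial uniquely.
Write h(x) = ax^2 + bx + c. Substituting each data point gives a linear system:
  4a + 2b + c = 5
  9a + 3b + c = 2
  25a + 5b + c = -10
Solving the system yields a = -1, b = 2, c = 5.
So h(x) = -x² + 2x + 5.
Then h(4) = -3.

-3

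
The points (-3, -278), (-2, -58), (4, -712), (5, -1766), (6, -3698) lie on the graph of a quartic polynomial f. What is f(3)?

Write f(n) = an^4 + bn^3 + cn^2 + dn + e. Substituting each data point gives a linear system:
  81a - 27b + 9c - 3d + e = -278
  16a - 8b + 4c - 2d + e = -58
  256a + 64b + 16c + 4d + e = -712
  625a + 125b + 25c + 5d + e = -1766
  1296a + 216b + 36c + 6d + e = -3698
Solving the system yields a = -3, b = 1, c = -1, d = 1, e = 4.
So f(n) = -3n^4 + n^3 - n^2 + n + 4.
Then f(3) = -218.

-218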